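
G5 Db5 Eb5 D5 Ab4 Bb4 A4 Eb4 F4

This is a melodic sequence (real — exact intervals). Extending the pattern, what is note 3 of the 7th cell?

A2

The unit is 3 notes. Position-3 pitches of the 3 shown cells: Eb5, Bb4, F4.
Carrying that down a 4th forward: C4 → G3 → D3 → A2.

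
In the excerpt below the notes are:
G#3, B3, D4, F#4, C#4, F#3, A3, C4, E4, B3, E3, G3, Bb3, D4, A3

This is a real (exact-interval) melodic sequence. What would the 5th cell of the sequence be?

C3 Eb3 Gb3 Bb3 F3

With a 5-note motive the entries are G#3, F#3, E3, each down a 2nd from the previous.
Carrying on: D3 → C3.
So cell 5 is C3 Eb3 Gb3 Bb3 F3.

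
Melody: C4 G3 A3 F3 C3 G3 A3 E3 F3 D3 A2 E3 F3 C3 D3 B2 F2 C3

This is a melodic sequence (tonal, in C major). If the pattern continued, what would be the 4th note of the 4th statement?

With 6-note cells, note 4 of each statement runs F3, D3, B2.
One more down a 3rd gives G2.

G2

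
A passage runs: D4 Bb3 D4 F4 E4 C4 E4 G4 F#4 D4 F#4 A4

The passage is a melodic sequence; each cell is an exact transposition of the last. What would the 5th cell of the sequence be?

With a 4-note motive the entries are D4, E4, F#4, each up a 2nd from the previous.
Continuing the starts: G#4 → A#4.
From A#4 the exact shape gives A#4 F#4 A#4 C#5.

A#4 F#4 A#4 C#5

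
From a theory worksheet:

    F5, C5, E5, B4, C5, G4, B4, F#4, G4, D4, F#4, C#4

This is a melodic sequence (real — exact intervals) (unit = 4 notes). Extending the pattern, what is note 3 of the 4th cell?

The unit is 4 notes. Position-3 pitches of the 3 shown cells: E5, B4, F#4.
Each moves down a 4th; the next is C#4.

C#4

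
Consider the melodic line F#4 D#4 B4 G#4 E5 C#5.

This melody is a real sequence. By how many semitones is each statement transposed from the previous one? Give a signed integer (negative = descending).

Taking 2-note groups, the heads are F#4, B4, E5: the pattern moves up a 4th.
F#4 to B4 spans +5 semitones.

5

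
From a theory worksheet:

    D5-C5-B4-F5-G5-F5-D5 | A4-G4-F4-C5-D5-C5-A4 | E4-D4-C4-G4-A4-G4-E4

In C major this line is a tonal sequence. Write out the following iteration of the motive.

B3 A3 G3 D4 E4 D4 B3

The 7-note cells begin on D5, A4, E4 — each down a 4th from the last.
From B3 the diatonic shape gives B3 A3 G3 D4 E4 D4 B3.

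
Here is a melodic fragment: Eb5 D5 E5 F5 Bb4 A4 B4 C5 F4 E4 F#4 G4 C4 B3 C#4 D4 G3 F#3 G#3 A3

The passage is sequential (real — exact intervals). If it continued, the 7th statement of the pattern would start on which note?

Taking 4-note groups, the heads are Eb5, Bb4, F4, C4, G3: the pattern moves down a 4th.
Extending the heads down a 4th: D3 → A2.

A2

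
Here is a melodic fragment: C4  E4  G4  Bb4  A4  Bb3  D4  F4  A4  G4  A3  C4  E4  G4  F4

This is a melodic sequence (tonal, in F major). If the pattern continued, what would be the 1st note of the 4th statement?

G3

Grouping in 5s, the 1st note of each cell is C4, Bb3, A3.
Each moves down a 2nd; the next is G3.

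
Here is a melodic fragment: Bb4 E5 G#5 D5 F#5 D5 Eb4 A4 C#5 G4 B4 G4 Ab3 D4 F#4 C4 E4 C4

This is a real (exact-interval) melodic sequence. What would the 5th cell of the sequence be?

Gb2 C3 E3 Bb2 D3 Bb2

The 6-note cells begin on Bb4, Eb4, Ab3 — each down a 5th from the last.
Carrying on: Db3 → Gb2.
From Gb2 the exact shape gives Gb2 C3 E3 Bb2 D3 Bb2.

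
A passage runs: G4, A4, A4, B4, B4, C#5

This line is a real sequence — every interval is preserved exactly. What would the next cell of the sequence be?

C#5 D#5

With a 2-note motive the entries are G4, A4, B4, each up a 2nd from the previous.
Statement 4 starts on C#5 and keeps the same exact contour: C#5 D#5.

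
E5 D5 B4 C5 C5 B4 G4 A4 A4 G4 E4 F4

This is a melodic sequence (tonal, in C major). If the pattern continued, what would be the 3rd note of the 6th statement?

The unit is 4 notes. Position-3 pitches of the 3 shown cells: B4, G4, E4.
Carrying that down a 3rd forward: C4 → A3 → F3.

F3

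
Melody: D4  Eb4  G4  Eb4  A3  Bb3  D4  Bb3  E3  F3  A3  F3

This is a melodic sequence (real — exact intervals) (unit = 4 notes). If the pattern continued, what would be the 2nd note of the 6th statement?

D2

The unit is 4 notes. Position-2 pitches of the 3 shown cells: Eb4, Bb3, F3.
Carrying that down a 4th forward: C3 → G2 → D2.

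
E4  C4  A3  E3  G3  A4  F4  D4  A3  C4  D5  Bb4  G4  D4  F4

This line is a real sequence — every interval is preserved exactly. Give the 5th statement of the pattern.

The 5-note cells begin on E4, A4, D5 — each up a 4th from the last.
Extending up a 4th: G5 → C6.
From C6 the exact shape gives C6 Ab5 F5 C5 Eb5.

C6 Ab5 F5 C5 Eb5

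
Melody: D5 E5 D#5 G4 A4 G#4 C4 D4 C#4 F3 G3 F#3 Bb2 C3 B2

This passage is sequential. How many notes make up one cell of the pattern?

3

Try groups of 3 (5 cells in 15 notes):
D5 E5 D#5 | G4 A4 G#4 | C4 D4 C#4 | F3 G3 F#3 | Bb2 C3 B2
That's a consistent down a 5th shift per cell, and no other grouping gives one.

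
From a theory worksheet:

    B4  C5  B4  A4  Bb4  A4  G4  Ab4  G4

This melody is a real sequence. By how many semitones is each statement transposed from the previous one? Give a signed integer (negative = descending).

-2

Taking 3-note groups, the heads are B4, A4, G4: the pattern moves down a 2nd.
B4→A4 is 69 − 71 = -2 semitones.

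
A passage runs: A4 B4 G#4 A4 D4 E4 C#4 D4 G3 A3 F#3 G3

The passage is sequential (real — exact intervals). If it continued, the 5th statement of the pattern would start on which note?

F2

With a 4-note motive the entries are A4, D4, G3, each down a 5th from the previous.
Continuing: C3 → F2. Statement 5 starts on F2.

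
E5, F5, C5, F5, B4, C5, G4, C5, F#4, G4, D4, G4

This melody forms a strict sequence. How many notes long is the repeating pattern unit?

There are 12 notes; a 4-note unit gives 3 cells:
E5 F5 C5 F5 | B4 C5 G4 C5 | F#4 G4 D4 G4
Every group is a transposition down a 4th of the one before; no shorter unit works.

4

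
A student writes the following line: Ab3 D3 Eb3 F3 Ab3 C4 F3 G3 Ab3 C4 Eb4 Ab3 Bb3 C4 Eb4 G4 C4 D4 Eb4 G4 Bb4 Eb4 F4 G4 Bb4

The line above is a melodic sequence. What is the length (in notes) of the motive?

5

Try groups of 5 (5 cells in 25 notes):
Ab3 D3 Eb3 F3 Ab3 | C4 F3 G3 Ab3 C4 | Eb4 Ab3 Bb3 C4 Eb4 | G4 C4 D4 Eb4 G4 | Bb4 Eb4 F4 G4 Bb4
Every group is a transposition up a 3rd of the one before; no shorter unit works.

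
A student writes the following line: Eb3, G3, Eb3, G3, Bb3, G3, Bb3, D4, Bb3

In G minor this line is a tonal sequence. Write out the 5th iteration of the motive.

F4 A4 F4

Taking 3-note groups, the heads are Eb3, G3, Bb3: the pattern moves up a 3rd.
Extending up a 3rd: D4 → F4.
So cell 5 is F4 A4 F4.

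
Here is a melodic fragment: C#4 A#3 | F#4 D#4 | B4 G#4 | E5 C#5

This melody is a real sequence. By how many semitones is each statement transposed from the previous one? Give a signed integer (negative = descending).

5

The 2-note cells begin on C#4, F#4, B4, E5 — each up a 4th from the last.
C#4→F#4 is 66 − 61 = 5 semitones.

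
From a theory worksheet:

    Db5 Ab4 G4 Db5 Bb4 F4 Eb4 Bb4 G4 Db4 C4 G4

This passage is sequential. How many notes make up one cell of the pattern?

4

12 notes total. Splitting into 3 groups of 4:
Db5 Ab4 G4 Db5 | Bb4 F4 Eb4 Bb4 | G4 Db4 C4 G4
Each cell is the previous one down a 3rd — so the unit is 4 notes.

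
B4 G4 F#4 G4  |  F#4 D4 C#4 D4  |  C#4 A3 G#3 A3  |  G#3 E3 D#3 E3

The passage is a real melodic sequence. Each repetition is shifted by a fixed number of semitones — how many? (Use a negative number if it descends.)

-5

The 4-note cells begin on B4, F#4, C#4, G#3 — each down a 4th from the last.
Counting half-steps from B4 to F#4: -5.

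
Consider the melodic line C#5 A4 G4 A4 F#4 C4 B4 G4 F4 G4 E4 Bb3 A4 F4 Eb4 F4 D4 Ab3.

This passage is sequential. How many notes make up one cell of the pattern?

6

18 notes total. Splitting into 3 groups of 6:
C#5 A4 G4 A4 F#4 C4 | B4 G4 F4 G4 E4 Bb3 | A4 F4 Eb4 F4 D4 Ab3
Every group is a transposition down a 2nd of the one before; no shorter unit works.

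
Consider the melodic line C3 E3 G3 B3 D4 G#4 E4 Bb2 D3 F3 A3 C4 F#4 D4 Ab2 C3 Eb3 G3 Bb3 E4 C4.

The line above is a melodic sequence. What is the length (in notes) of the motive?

7

There are 21 notes; a 7-note unit gives 3 cells:
C3 E3 G3 B3 D4 G#4 E4 | Bb2 D3 F3 A3 C4 F#4 D4 | Ab2 C3 Eb3 G3 Bb3 E4 C4
Every group is a transposition down a 2nd of the one before; no shorter unit works.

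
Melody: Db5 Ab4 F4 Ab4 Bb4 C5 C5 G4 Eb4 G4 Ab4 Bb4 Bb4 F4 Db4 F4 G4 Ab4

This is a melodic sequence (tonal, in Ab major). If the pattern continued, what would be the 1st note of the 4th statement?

Ab4

With 6-note cells, note 1 of each statement runs Db5, C5, Bb4.
One more down a 2nd gives Ab4.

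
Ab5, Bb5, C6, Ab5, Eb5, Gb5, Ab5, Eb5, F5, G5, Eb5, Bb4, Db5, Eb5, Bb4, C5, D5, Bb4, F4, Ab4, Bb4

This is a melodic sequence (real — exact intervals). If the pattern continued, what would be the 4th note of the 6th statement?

Grouping in 7s, the 4th note of each cell is Ab5, Eb5, Bb4.
Carrying that down a 4th forward: F4 → C4 → G3.

G3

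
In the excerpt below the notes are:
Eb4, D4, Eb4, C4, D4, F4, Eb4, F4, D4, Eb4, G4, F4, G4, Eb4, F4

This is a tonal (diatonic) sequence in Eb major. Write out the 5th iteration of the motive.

Taking 5-note groups, the heads are Eb4, F4, G4: the pattern moves up a 2nd.
Carrying on: Ab4 → Bb4.
Statement 5 starts on Bb4 and keeps the same diatonic contour: Bb4 Ab4 Bb4 G4 Ab4.

Bb4 Ab4 Bb4 G4 Ab4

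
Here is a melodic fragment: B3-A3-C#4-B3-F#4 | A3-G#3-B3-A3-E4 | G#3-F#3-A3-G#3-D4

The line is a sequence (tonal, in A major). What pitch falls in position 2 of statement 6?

The unit is 5 notes. Position-2 pitches of the 3 shown cells: A3, G#3, F#3.
Extending down a 2nd: E3 → D3 → C#3.

C#3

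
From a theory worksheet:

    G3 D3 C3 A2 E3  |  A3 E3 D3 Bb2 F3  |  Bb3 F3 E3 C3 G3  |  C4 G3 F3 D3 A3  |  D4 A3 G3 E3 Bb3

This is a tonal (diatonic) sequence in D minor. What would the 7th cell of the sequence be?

F4 C4 Bb3 G3 D4

With a 5-note motive the entries are G3, A3, Bb3, C4, D4, each up a 2nd from the previous.
Extending up a 2nd: E4 → F4.
So cell 7 is F4 C4 Bb3 G3 D4.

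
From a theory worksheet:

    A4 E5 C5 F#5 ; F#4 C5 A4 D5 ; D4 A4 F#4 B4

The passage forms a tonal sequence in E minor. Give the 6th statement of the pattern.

E3 B3 G3 C4

Taking 4-note groups, the heads are A4, F#4, D4: the pattern moves down a 3rd.
Continuing the starts: B3 → G3 → E3.
Statement 6 starts on E3 and keeps the same diatonic contour: E3 B3 G3 C4.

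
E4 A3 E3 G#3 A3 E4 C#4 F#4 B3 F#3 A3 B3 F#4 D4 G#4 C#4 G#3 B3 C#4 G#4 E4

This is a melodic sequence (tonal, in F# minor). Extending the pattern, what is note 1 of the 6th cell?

With 7-note cells, note 1 of each statement runs E4, F#4, G#4.
Carrying that up a 2nd forward: A4 → B4 → C#5.

C#5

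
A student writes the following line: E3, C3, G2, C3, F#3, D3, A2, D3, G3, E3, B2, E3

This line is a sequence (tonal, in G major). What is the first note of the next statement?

A3

Taking 4-note groups, the heads are E3, F#3, G3: the pattern moves up a 2nd.
The next head, up a 2nd from G3, is A3.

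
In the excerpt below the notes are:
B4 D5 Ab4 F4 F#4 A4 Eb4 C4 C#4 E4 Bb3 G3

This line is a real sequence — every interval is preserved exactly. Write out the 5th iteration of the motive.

D#3 F#3 C3 A2

The 4-note cells begin on B4, F#4, C#4 — each down a 4th from the last.
Extending down a 4th: G#3 → D#3.
Statement 5 starts on D#3 and keeps the same exact contour: D#3 F#3 C3 A2.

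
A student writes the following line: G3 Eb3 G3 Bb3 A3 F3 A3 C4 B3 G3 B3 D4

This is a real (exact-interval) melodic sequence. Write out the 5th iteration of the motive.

With a 4-note motive the entries are G3, A3, B3, each up a 2nd from the previous.
Extending up a 2nd: C#4 → D#4.
So cell 5 is D#4 B3 D#4 F#4.

D#4 B3 D#4 F#4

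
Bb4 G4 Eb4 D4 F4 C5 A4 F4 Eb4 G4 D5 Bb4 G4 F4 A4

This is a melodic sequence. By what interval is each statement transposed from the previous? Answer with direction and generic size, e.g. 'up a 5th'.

The 5-note cells begin on Bb4, C5, D5 — each up a 2nd from the last.
Bb4 to C5 is up a 2nd.

up a 2nd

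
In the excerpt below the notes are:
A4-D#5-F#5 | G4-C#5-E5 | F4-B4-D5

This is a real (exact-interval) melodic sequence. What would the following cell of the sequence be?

Unit = 3 notes; the statements start on A4, G4, F4, moving down a 2nd each time.
From Eb4 the exact shape gives Eb4 A4 C5.

Eb4 A4 C5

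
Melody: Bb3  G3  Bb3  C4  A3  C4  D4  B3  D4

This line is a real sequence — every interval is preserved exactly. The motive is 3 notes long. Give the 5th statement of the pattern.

F#4 D#4 F#4

Unit = 3 notes; the statements start on Bb3, C4, D4, moving up a 2nd each time.
Extending up a 2nd: E4 → F#4.
From F#4 the exact shape gives F#4 D#4 F#4.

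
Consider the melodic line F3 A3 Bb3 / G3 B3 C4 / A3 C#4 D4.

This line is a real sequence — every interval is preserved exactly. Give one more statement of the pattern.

Taking 3-note groups, the heads are F3, G3, A3: the pattern moves up a 2nd.
So cell 4 is B3 D#4 E4.

B3 D#4 E4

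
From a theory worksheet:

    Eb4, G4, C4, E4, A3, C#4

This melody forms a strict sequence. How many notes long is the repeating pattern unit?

2

6 notes total. Splitting into 3 groups of 2:
Eb4 G4 | C4 E4 | A3 C#4
Each cell is the previous one down a 3rd — so the unit is 2 notes.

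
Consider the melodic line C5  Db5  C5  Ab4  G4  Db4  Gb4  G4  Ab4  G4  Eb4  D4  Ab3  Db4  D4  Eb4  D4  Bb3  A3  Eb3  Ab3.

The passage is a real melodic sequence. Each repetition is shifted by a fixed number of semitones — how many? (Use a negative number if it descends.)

Taking 7-note groups, the heads are C5, G4, D4: the pattern moves down a 4th.
C5→G4 is 67 − 72 = -5 semitones.

-5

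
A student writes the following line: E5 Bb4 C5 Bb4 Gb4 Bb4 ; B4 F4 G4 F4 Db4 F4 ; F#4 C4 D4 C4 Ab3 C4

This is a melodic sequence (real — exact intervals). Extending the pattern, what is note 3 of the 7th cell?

F#2

With 6-note cells, note 3 of each statement runs C5, G4, D4.
Extending down a 4th: A3 → E3 → B2 → F#2.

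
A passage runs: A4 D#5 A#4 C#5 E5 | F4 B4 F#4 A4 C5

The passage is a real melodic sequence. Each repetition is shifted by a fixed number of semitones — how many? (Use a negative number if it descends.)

Taking 5-note groups, the heads are A4, F4: the pattern moves down a 3rd.
Counting half-steps from A4 to F4: -4.

-4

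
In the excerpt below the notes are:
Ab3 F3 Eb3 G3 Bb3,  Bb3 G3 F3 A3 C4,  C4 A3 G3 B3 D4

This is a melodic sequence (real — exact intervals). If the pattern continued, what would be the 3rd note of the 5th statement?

With 5-note cells, note 3 of each statement runs Eb3, F3, G3.
Extending up a 2nd: A3 → B3.

B3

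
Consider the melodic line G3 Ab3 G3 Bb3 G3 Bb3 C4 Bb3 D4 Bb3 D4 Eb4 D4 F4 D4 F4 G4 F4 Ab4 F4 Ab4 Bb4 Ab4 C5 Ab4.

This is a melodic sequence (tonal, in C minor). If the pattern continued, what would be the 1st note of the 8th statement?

G5

The unit is 5 notes. Position-1 pitches of the 5 shown cells: G3, Bb3, D4, F4, Ab4.
Extending up a 3rd: C5 → Eb5 → G5.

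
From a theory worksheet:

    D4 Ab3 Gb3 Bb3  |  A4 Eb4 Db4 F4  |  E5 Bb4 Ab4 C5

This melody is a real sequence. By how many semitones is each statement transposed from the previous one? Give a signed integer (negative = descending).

Taking 4-note groups, the heads are D4, A4, E5: the pattern moves up a 5th.
D4→A4 is 69 − 62 = 7 semitones.

7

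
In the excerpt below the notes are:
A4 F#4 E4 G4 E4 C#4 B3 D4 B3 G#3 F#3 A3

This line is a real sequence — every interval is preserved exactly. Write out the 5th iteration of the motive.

With a 4-note motive the entries are A4, E4, B3, each down a 4th from the previous.
Carrying on: F#3 → C#3.
Statement 5 starts on C#3 and keeps the same exact contour: C#3 A#2 G#2 B2.

C#3 A#2 G#2 B2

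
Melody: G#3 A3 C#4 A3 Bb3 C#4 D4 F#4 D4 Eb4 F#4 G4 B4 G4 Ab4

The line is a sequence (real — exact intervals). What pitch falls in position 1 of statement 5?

E5

Grouping in 5s, the 1st note of each cell is G#3, C#4, F#4.
Carrying that up a 4th forward: B4 → E5.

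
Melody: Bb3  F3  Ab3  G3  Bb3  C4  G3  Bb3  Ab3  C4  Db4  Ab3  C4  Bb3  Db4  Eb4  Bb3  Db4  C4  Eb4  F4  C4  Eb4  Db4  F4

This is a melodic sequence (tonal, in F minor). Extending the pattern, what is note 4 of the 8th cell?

Grouping in 5s, the 4th note of each cell is G3, Ab3, Bb3, C4, Db4.
Carrying that up a 2nd forward: Eb4 → F4 → G4.

G4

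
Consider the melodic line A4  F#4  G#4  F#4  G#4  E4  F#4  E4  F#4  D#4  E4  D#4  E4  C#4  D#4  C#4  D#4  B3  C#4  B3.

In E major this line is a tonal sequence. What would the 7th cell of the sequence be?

Unit = 4 notes; the statements start on A4, G#4, F#4, E4, D#4, moving down a 2nd each time.
Carrying on: C#4 → B3.
So cell 7 is B3 G#3 A3 G#3.

B3 G#3 A3 G#3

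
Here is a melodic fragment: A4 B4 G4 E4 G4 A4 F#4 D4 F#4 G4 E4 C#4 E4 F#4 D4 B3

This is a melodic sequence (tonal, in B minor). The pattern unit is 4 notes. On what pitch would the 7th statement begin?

Taking 4-note groups, the heads are A4, G4, F#4, E4: the pattern moves down a 2nd.
Continuing: D4 → C#4 → B3. Statement 7 starts on B3.

B3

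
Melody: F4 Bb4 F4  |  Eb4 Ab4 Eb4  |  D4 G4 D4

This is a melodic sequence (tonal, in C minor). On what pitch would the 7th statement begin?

G3

The 3-note cells begin on F4, Eb4, D4 — each down a 2nd from the last.
Continuing: C4 → Bb3 → Ab3 → G3. Statement 7 starts on G3.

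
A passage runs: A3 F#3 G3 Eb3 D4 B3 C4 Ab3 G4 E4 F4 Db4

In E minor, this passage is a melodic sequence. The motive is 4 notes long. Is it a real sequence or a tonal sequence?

real

Each cell has the same semitone pattern (-3, 1, -4) — intervals are preserved exactly.
And Eb3 lies outside E minor, so the sequence is real rather than tonal.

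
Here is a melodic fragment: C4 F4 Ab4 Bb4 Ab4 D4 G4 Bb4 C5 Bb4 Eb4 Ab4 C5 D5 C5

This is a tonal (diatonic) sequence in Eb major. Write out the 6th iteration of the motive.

Taking 5-note groups, the heads are C4, D4, Eb4: the pattern moves up a 2nd.
Extending up a 2nd: F4 → G4 → Ab4.
From Ab4 the diatonic shape gives Ab4 D5 F5 G5 F5.

Ab4 D5 F5 G5 F5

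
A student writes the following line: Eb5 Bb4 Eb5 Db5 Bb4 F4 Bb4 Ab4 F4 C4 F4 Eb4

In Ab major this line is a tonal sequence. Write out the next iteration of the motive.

With a 4-note motive the entries are Eb5, Bb4, F4, each down a 4th from the previous.
Statement 4 starts on C4 and keeps the same diatonic contour: C4 G3 C4 Bb3.

C4 G3 C4 Bb3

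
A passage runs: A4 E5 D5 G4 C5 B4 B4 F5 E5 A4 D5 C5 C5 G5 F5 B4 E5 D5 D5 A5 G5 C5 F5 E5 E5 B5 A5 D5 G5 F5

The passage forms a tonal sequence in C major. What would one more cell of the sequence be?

Unit = 6 notes; the statements start on A4, B4, C5, D5, E5, moving up a 2nd each time.
From F5 the diatonic shape gives F5 C6 B5 E5 A5 G5.

F5 C6 B5 E5 A5 G5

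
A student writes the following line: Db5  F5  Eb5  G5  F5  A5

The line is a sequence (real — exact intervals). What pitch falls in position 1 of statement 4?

Grouping in 2s, the 1st note of each cell is Db5, Eb5, F5.
One more up a 2nd gives G5.

G5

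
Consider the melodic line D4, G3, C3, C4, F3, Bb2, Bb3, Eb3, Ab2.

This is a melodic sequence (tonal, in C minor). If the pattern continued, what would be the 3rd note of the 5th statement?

F2

With 3-note cells, note 3 of each statement runs C3, Bb2, Ab2.
Each moves down a 2nd. Continuing: G2 → F2.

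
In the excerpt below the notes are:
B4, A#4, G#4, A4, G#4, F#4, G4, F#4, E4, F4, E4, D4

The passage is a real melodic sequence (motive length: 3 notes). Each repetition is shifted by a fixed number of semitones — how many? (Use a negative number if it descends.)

The 3-note cells begin on B4, A4, G4, F4 — each down a 2nd from the last.
B4→A4 is 69 − 71 = -2 semitones.

-2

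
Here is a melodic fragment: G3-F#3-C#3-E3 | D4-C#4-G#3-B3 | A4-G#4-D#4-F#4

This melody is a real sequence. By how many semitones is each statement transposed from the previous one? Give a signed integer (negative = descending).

Unit = 4 notes; the statements start on G3, D4, A4, moving up a 5th each time.
G3 to D4 spans +7 semitones.

7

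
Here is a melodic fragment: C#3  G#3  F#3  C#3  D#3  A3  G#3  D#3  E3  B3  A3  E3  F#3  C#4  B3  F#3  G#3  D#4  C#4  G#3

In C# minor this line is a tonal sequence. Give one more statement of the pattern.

A3 E4 D#4 A3

The 4-note cells begin on C#3, D#3, E3, F#3, G#3 — each up a 2nd from the last.
From A3 the diatonic shape gives A3 E4 D#4 A3.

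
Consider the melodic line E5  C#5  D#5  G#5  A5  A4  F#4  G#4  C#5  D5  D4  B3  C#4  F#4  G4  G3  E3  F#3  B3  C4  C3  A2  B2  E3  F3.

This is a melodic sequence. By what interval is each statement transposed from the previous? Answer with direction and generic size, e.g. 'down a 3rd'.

down a 5th

Unit = 5 notes; the statements start on E5, A4, D4, G3, C3, moving down a 5th each time.
E5 to A4 is down a 5th.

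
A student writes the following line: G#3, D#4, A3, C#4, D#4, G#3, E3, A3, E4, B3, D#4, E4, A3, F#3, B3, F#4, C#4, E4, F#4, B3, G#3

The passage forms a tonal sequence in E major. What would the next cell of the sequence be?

The 7-note cells begin on G#3, A3, B3 — each up a 2nd from the last.
From C#4 the diatonic shape gives C#4 G#4 D#4 F#4 G#4 C#4 A3.

C#4 G#4 D#4 F#4 G#4 C#4 A3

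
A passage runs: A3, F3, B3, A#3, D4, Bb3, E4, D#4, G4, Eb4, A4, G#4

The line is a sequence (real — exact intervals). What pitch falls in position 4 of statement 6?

With 4-note cells, note 4 of each statement runs A#3, D#4, G#4.
Extending up a 4th: C#5 → F#5 → B5.

B5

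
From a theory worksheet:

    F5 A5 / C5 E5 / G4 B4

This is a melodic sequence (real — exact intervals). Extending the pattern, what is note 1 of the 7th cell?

The unit is 2 notes. Position-1 pitches of the 3 shown cells: F5, C5, G4.
Each moves down a 4th. Continuing: D4 → A3 → E3 → B2.

B2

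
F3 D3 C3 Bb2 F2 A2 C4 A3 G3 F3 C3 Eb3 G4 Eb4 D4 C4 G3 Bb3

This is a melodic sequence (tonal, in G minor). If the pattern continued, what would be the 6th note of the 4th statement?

With 6-note cells, note 6 of each statement runs A2, Eb3, Bb3.
Each moves up a 5th; the next is F4.

F4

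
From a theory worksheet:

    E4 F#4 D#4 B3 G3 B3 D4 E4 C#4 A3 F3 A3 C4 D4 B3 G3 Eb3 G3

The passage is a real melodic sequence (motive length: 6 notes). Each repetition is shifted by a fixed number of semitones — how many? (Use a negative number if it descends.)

-2

With a 6-note motive the entries are E4, D4, C4, each down a 2nd from the previous.
Counting half-steps from E4 to D4: -2.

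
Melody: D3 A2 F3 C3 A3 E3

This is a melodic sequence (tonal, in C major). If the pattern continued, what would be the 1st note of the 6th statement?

G4

Grouping in 2s, the 1st note of each cell is D3, F3, A3.
Each moves up a 3rd. Continuing: C4 → E4 → G4.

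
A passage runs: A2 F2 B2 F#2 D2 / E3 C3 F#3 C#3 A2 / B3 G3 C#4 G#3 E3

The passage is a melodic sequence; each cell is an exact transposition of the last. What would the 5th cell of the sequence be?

Taking 5-note groups, the heads are A2, E3, B3: the pattern moves up a 5th.
Continuing the starts: F#4 → C#5.
So cell 5 is C#5 A4 D#5 A#4 F#4.

C#5 A4 D#5 A#4 F#4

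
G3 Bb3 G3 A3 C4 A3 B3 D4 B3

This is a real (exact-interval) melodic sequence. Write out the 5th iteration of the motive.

With a 3-note motive the entries are G3, A3, B3, each up a 2nd from the previous.
Extending up a 2nd: C#4 → D#4.
From D#4 the exact shape gives D#4 F#4 D#4.

D#4 F#4 D#4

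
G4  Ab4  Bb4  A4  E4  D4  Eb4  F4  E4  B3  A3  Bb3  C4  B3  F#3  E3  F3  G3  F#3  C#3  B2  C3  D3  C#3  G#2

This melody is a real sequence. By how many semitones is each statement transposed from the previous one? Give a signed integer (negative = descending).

The 5-note cells begin on G4, D4, A3, E3, B2 — each down a 4th from the last.
G4→D4 is 62 − 67 = -5 semitones.

-5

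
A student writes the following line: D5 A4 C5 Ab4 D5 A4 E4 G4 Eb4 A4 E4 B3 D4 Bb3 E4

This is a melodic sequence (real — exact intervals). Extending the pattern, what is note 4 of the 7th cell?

D2

With 5-note cells, note 4 of each statement runs Ab4, Eb4, Bb3.
Each moves down a 4th. Continuing: F3 → C3 → G2 → D2.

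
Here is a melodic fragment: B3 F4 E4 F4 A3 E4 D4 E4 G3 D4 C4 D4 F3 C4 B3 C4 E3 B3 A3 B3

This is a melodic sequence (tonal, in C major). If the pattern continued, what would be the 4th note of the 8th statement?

The unit is 4 notes. Position-4 pitches of the 5 shown cells: F4, E4, D4, C4, B3.
Each moves down a 2nd. Continuing: A3 → G3 → F3.

F3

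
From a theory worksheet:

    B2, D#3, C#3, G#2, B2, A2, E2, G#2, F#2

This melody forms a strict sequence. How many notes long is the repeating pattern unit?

9 notes total. Splitting into 3 groups of 3:
B2 D#3 C#3 | G#2 B2 A2 | E2 G#2 F#2
Each cell is the previous one down a 3rd — so the unit is 3 notes.

3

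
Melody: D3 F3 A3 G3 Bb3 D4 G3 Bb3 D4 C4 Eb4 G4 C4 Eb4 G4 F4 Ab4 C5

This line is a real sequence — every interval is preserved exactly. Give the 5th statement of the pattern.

Bb4 Db5 F5 Eb5 Gb5 Bb5

Taking 6-note groups, the heads are D3, G3, C4: the pattern moves up a 4th.
Continuing the starts: F4 → Bb4.
So cell 5 is Bb4 Db5 F5 Eb5 Gb5 Bb5.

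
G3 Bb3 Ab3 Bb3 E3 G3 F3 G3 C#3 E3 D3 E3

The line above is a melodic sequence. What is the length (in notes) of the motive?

4

12 notes total. Splitting into 3 groups of 4:
G3 Bb3 Ab3 Bb3 | E3 G3 F3 G3 | C#3 E3 D3 E3
Each cell is the previous one down a 3rd — so the unit is 4 notes.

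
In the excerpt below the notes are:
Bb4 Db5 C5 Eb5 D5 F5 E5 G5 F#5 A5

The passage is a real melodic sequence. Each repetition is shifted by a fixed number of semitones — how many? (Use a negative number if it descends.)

The 2-note cells begin on Bb4, C5, D5, E5, F#5 — each up a 2nd from the last.
Bb4→C5 is 72 − 70 = 2 semitones.

2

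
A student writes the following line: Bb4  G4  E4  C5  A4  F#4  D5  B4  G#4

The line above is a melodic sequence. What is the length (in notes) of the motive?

3

9 notes total. Splitting into 3 groups of 3:
Bb4 G4 E4 | C5 A4 F#4 | D5 B4 G#4
Each cell is the previous one up a 2nd — so the unit is 3 notes.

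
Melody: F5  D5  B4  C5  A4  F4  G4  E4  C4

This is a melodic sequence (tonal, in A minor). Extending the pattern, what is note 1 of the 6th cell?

Grouping in 3s, the 1st note of each cell is F5, C5, G4.
Carrying that down a 4th forward: D4 → A3 → E3.

E3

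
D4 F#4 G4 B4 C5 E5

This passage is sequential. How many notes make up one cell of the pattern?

Try groups of 2 (3 cells in 6 notes):
D4 F#4 | G4 B4 | C5 E5
Every group is a transposition up a 4th of the one before; no shorter unit works.

2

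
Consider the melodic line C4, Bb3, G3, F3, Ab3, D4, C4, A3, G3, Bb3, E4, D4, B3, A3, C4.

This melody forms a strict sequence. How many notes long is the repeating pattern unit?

There are 15 notes; a 5-note unit gives 3 cells:
C4 Bb3 G3 F3 Ab3 | D4 C4 A3 G3 Bb3 | E4 D4 B3 A3 C4
Each cell is the previous one up a 2nd — so the unit is 5 notes.

5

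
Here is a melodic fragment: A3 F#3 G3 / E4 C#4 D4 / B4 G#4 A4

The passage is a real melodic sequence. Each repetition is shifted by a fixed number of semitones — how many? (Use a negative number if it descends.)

7

With a 3-note motive the entries are A3, E4, B4, each up a 5th from the previous.
A3 to E4 spans +7 semitones.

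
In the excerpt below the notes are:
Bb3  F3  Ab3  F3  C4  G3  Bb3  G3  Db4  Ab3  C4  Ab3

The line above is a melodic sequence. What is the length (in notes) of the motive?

4

Try groups of 4 (3 cells in 12 notes):
Bb3 F3 Ab3 F3 | C4 G3 Bb3 G3 | Db4 Ab3 C4 Ab3
Each cell is the previous one up a 2nd — so the unit is 4 notes.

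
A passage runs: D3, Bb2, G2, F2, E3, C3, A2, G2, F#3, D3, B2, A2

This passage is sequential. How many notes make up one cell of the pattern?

Try groups of 4 (3 cells in 12 notes):
D3 Bb2 G2 F2 | E3 C3 A2 G2 | F#3 D3 B2 A2
Each cell is the previous one up a 2nd — so the unit is 4 notes.

4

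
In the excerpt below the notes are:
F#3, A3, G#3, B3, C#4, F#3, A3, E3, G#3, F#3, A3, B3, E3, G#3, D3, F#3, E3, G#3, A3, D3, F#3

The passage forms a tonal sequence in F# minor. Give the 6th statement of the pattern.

Unit = 7 notes; the statements start on F#3, E3, D3, moving down a 2nd each time.
Carrying on: C#3 → B2 → A2.
From A2 the diatonic shape gives A2 C#3 B2 D3 E3 A2 C#3.

A2 C#3 B2 D3 E3 A2 C#3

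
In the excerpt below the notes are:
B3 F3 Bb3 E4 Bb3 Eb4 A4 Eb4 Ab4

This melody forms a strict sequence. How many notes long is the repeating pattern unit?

3

There are 9 notes; a 3-note unit gives 3 cells:
B3 F3 Bb3 | E4 Bb3 Eb4 | A4 Eb4 Ab4
Every group is a transposition up a 4th of the one before; no shorter unit works.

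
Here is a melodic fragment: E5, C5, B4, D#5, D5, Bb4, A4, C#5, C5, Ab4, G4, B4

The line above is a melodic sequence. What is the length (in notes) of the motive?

4

12 notes total. Splitting into 3 groups of 4:
E5 C5 B4 D#5 | D5 Bb4 A4 C#5 | C5 Ab4 G4 B4
Every group is a transposition down a 2nd of the one before; no shorter unit works.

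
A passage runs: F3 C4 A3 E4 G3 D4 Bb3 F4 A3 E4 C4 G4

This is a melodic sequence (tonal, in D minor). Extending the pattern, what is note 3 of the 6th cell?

F4

With 4-note cells, note 3 of each statement runs A3, Bb3, C4.
Carrying that up a 2nd forward: D4 → E4 → F4.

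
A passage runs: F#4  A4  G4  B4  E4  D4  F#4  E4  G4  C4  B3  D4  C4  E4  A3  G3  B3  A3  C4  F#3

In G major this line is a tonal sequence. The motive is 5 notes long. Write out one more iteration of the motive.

E3 G3 F#3 A3 D3

Unit = 5 notes; the statements start on F#4, D4, B3, G3, moving down a 3rd each time.
Statement 5 starts on E3 and keeps the same diatonic contour: E3 G3 F#3 A3 D3.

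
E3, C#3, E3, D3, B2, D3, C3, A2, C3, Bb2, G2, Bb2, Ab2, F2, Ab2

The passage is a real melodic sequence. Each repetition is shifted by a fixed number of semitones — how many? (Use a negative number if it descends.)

Unit = 3 notes; the statements start on E3, D3, C3, Bb2, Ab2, moving down a 2nd each time.
E3 to D3 spans -2 semitones.

-2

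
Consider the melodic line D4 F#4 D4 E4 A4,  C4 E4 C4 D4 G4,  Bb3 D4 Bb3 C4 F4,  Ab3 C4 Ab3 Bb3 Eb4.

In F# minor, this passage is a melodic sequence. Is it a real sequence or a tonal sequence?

Each cell has the same semitone pattern (4, -4, 2, 5) — intervals are preserved exactly.
And C4 lies outside F# minor, so the sequence is real rather than tonal.

real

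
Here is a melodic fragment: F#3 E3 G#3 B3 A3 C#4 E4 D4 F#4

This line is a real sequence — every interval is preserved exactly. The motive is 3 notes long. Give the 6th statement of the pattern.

Taking 3-note groups, the heads are F#3, B3, E4: the pattern moves up a 4th.
Carrying on: A4 → D5 → G5.
Statement 6 starts on G5 and keeps the same exact contour: G5 F5 A5.

G5 F5 A5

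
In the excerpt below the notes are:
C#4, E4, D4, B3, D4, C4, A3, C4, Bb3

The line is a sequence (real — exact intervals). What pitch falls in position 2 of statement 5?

Ab3

With 3-note cells, note 2 of each statement runs E4, D4, C4.
Each moves down a 2nd. Continuing: Bb3 → Ab3.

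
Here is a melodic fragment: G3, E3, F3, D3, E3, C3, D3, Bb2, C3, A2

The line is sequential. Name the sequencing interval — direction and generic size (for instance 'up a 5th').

down a 2nd

Unit = 2 notes; the statements start on G3, F3, E3, D3, C3, moving down a 2nd each time.
From G3 to F3: down a 2nd.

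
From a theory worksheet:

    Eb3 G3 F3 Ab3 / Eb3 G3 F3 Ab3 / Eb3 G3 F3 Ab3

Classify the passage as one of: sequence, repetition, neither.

Each 4-note cell is identical (Eb3 G3 F3 Ab3), restated at the same pitch.

repetition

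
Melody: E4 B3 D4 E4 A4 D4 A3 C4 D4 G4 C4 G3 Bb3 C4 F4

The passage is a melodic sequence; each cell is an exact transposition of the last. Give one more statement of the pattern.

Bb3 F3 Ab3 Bb3 Eb4

Unit = 5 notes; the statements start on E4, D4, C4, moving down a 2nd each time.
Statement 4 starts on Bb3 and keeps the same exact contour: Bb3 F3 Ab3 Bb3 Eb4.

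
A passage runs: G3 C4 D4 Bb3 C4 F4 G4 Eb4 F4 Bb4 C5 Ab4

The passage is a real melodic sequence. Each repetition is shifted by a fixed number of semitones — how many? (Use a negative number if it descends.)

Unit = 4 notes; the statements start on G3, C4, F4, moving up a 4th each time.
G3 to C4 spans +5 semitones.

5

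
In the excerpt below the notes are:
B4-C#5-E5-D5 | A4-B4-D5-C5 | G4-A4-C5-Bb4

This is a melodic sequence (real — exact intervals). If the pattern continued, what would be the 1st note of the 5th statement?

Grouping in 4s, the 1st note of each cell is B4, A4, G4.
Carrying that down a 2nd forward: F4 → Eb4.

Eb4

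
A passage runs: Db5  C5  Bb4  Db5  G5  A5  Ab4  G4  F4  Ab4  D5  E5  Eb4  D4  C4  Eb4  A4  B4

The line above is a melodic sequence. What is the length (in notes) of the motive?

6

There are 18 notes; a 6-note unit gives 3 cells:
Db5 C5 Bb4 Db5 G5 A5 | Ab4 G4 F4 Ab4 D5 E5 | Eb4 D4 C4 Eb4 A4 B4
That's a consistent down a 4th shift per cell, and no other grouping gives one.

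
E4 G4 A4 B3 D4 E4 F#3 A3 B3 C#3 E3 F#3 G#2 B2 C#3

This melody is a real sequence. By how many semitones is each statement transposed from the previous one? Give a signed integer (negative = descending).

Unit = 3 notes; the statements start on E4, B3, F#3, C#3, G#2, moving down a 4th each time.
E4 to B3 spans -5 semitones.

-5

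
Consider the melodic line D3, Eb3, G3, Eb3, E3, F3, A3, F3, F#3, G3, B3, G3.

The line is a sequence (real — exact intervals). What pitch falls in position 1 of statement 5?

The unit is 4 notes. Position-1 pitches of the 3 shown cells: D3, E3, F#3.
Each moves up a 2nd. Continuing: G#3 → A#3.

A#3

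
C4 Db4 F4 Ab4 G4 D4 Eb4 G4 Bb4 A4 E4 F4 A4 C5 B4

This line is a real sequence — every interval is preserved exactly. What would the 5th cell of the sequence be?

G#4 A4 C#5 E5 D#5

The 5-note cells begin on C4, D4, E4 — each up a 2nd from the last.
Extending up a 2nd: F#4 → G#4.
From G#4 the exact shape gives G#4 A4 C#5 E5 D#5.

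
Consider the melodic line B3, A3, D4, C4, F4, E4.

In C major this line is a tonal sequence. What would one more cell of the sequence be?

Taking 2-note groups, the heads are B3, D4, F4: the pattern moves up a 3rd.
From A4 the diatonic shape gives A4 G4.

A4 G4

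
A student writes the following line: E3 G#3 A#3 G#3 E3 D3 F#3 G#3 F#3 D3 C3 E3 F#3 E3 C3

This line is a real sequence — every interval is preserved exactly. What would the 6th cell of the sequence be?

Taking 5-note groups, the heads are E3, D3, C3: the pattern moves down a 2nd.
Continuing the starts: Bb2 → Ab2 → Gb2.
From Gb2 the exact shape gives Gb2 Bb2 C3 Bb2 Gb2.

Gb2 Bb2 C3 Bb2 Gb2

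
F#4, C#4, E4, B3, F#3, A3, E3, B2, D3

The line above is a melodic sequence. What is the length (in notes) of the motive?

3

Try groups of 3 (3 cells in 9 notes):
F#4 C#4 E4 | B3 F#3 A3 | E3 B2 D3
Each cell is the previous one down a 5th — so the unit is 3 notes.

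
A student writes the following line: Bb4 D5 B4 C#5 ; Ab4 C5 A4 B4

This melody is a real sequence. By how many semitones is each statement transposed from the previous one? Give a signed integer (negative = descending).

-2

Unit = 4 notes; the statements start on Bb4, Ab4, moving down a 2nd each time.
Bb4→Ab4 is 68 − 70 = -2 semitones.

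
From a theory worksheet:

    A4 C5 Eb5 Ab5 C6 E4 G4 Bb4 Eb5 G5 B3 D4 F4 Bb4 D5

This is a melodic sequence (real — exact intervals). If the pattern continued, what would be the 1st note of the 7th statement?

With 5-note cells, note 1 of each statement runs A4, E4, B3.
Carrying that down a 4th forward: F#3 → C#3 → G#2 → D#2.

D#2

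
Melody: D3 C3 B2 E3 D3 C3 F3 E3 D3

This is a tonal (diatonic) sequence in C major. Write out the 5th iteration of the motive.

A3 G3 F3

Taking 3-note groups, the heads are D3, E3, F3: the pattern moves up a 2nd.
Continuing the starts: G3 → A3.
Statement 5 starts on A3 and keeps the same diatonic contour: A3 G3 F3.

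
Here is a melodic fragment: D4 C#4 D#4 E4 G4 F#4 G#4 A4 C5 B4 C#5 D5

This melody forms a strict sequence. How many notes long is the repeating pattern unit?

4

There are 12 notes; a 4-note unit gives 3 cells:
D4 C#4 D#4 E4 | G4 F#4 G#4 A4 | C5 B4 C#5 D5
Every group is a transposition up a 4th of the one before; no shorter unit works.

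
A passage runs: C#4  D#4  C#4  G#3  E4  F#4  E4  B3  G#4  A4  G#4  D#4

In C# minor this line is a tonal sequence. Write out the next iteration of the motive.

With a 4-note motive the entries are C#4, E4, G#4, each up a 3rd from the previous.
So cell 4 is B4 C#5 B4 F#4.

B4 C#5 B4 F#4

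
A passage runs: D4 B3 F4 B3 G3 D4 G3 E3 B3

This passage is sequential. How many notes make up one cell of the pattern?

3

There are 9 notes; a 3-note unit gives 3 cells:
D4 B3 F4 | B3 G3 D4 | G3 E3 B3
That's a consistent down a 3rd shift per cell, and no other grouping gives one.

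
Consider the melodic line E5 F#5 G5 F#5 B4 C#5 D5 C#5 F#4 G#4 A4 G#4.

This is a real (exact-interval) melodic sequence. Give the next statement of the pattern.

Unit = 4 notes; the statements start on E5, B4, F#4, moving down a 4th each time.
So cell 4 is C#4 D#4 E4 D#4.

C#4 D#4 E4 D#4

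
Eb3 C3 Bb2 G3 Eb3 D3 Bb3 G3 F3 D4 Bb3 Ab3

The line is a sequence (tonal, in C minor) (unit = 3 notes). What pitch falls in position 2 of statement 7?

The unit is 3 notes. Position-2 pitches of the 4 shown cells: C3, Eb3, G3, Bb3.
Each moves up a 3rd. Continuing: D4 → F4 → Ab4.

Ab4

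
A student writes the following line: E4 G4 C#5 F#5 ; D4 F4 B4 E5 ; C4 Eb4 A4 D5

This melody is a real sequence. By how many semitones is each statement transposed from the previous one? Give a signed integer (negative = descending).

Unit = 4 notes; the statements start on E4, D4, C4, moving down a 2nd each time.
Counting half-steps from E4 to D4: -2.

-2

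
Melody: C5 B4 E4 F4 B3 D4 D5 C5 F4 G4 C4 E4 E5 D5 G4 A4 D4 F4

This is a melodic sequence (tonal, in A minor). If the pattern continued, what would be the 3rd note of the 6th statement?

With 6-note cells, note 3 of each statement runs E4, F4, G4.
Carrying that up a 2nd forward: A4 → B4 → C5.

C5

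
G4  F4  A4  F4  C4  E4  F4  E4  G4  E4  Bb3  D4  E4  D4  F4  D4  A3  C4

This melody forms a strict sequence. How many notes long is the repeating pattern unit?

Try groups of 6 (3 cells in 18 notes):
G4 F4 A4 F4 C4 E4 | F4 E4 G4 E4 Bb3 D4 | E4 D4 F4 D4 A3 C4
That's a consistent down a 2nd shift per cell, and no other grouping gives one.

6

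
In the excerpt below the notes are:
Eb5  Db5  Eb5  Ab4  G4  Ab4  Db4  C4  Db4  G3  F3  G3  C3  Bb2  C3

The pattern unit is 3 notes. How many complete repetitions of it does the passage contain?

5

15 notes in groups of 3 gives 15/3 = 5 statements.
Starts: Eb5, Ab4, Db4, G3, C3 — each down a 5th.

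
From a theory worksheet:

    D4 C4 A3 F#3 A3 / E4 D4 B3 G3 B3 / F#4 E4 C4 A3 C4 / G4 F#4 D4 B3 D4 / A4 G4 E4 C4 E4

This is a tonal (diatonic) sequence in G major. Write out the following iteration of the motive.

With a 5-note motive the entries are D4, E4, F#4, G4, A4, each up a 2nd from the previous.
Statement 6 starts on B4 and keeps the same diatonic contour: B4 A4 F#4 D4 F#4.

B4 A4 F#4 D4 F#4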